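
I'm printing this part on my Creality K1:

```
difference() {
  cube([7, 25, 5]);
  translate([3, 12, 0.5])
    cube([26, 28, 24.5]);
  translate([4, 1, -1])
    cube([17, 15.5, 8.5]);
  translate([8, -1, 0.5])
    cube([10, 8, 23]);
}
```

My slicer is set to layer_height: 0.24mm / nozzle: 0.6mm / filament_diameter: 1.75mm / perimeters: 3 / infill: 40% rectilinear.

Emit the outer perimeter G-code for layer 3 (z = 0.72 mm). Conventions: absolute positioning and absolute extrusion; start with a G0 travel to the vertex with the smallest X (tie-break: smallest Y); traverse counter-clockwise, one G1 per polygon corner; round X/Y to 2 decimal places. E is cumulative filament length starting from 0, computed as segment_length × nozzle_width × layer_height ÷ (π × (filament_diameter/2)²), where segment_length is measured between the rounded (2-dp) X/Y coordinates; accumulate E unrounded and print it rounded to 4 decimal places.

At z = 0.72 mm: the 7×25 cube contributes its full rectangle; the cube at (3, 12) (footprint 26×28) is included at this height; the 17×15.5 cube at (4, 1) contributes its full rectangle; the cube at (8, -1) is present — its section is the full 10×8 rectangle; Subtracting the remaining from the first: starting from the 7×25 cube, the 26×28 cube at (3, 12) partially overlaps it — only the 52.00 mm² overlap (of its 728.00 mm²) is removed, clipping the outline; the 17×15.5 cube at (4, 1) partially overlaps it — only the 33.00 mm² overlap (of its 263.50 mm²) is removed, clipping the outline; the 10×8 cube at (8, -1) misses the remaining region (no effect) — 1 connected region. The outline is a single polygon with 8 vertices. Extrusion per mm of travel: 0.6 × 0.24 / (π × 0.875²) = 0.059868. Accumulating E over each segment gives final E = 3.8316.

G0 X0.00 Y0.00 Z0.72
G1 X7.00 Y0.00 E0.4191
G1 X7.00 Y1.00 E0.4789
G1 X4.00 Y1.00 E0.6586
G1 X4.00 Y12.00 E1.3171
G1 X3.00 Y12.00 E1.3770
G1 X3.00 Y25.00 E2.1553
G1 X0.00 Y25.00 E2.3349
G1 X0.00 Y0.00 E3.8316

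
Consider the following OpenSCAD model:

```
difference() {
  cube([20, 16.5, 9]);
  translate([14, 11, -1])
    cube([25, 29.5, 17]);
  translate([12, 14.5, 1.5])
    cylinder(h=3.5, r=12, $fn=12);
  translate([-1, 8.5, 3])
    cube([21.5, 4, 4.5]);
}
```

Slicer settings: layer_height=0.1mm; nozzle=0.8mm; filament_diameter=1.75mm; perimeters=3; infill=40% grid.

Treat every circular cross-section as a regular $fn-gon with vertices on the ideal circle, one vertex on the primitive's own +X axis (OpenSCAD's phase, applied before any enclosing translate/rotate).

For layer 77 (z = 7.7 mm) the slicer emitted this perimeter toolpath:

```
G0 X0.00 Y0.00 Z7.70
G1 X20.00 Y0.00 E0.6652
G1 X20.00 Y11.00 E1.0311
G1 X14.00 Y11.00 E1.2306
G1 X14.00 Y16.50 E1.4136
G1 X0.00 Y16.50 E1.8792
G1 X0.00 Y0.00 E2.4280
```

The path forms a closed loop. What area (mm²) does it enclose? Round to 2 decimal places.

Apply the shoelace formula to the sequence of (X, Y) vertices; enclosed area = 297.00 mm².

297.00 mm²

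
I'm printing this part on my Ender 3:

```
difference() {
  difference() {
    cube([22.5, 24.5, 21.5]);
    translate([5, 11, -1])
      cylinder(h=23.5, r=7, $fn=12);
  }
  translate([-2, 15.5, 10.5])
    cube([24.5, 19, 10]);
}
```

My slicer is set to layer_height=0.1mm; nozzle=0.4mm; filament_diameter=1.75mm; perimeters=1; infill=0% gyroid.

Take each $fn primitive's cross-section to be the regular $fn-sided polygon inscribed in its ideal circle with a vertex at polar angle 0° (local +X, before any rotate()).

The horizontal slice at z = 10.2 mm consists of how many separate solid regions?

1

At z = 10.2 mm: the cube is present — its section is the full 22.5×24.5 rectangle; the r=7 cylinder at (5, 11) contributes a regular 12-gon of circumradius 7; After the difference (first − rest): starting from the 22.5×24.5 cube, the r=7 cylinder at (5, 11) partially overlaps it — only the 135.15 mm² overlap (of its 147.00 mm²) is removed, clipping the outline — 1 connected region; the cube at (-2, 15.5) is not intersected at this z (z outside [10.5, 20.5]); After the difference (first − rest): none of the subtracted shapes is present at this height, so that combined region is unchanged — 1 connected region. The result has 1 disconnected region.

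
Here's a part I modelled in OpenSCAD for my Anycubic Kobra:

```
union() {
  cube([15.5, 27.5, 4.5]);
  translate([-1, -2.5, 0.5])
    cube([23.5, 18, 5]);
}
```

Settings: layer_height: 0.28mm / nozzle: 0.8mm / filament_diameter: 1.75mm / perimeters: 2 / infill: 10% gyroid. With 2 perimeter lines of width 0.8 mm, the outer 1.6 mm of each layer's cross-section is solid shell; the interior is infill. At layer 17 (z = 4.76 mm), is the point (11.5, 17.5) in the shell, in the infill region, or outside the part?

outside

At z = 4.76 mm: the cube does not reach this height (z outside [0, 4.5]); the 23.5×18 cube at (-1, -2.5) contributes its full rectangle; Taking the union: only the 23.5×18 cube at (-1, -2.5) is present, so the union is just that shape — 1 connected region. Overall, the cross-section is a single solid region. The nearest boundary edge runs (22.50, 15.50)→(-1.00, 15.50); distance from the point to it = 2.00 mm. The point is not inside any of the regions above, so it lies outside the cross-section (2.00 mm from the nearest boundary).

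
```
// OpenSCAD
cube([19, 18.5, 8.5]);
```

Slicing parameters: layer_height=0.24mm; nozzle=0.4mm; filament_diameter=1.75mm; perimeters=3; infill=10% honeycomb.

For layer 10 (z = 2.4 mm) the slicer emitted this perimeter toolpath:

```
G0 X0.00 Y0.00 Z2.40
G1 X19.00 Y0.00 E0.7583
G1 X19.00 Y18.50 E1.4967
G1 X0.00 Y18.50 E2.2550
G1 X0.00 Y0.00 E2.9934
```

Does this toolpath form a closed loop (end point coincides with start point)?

Start point (G0): (0.00, 0.00). End point (last G1): the path returns to the start — closed.

yes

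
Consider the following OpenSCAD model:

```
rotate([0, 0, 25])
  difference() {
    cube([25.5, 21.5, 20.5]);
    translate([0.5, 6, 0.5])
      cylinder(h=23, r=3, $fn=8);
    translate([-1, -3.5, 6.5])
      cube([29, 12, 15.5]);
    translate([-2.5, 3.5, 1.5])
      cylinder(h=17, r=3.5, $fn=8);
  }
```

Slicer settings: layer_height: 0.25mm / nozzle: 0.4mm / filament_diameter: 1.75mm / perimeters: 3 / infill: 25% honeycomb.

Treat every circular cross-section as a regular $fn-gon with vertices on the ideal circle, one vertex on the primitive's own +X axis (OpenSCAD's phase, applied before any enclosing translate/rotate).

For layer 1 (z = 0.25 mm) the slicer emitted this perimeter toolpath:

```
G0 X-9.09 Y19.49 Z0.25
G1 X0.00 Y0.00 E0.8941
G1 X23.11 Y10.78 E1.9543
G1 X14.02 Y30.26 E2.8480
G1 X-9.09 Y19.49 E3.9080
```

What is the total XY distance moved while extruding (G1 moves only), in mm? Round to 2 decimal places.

94.00 mm

Sum the Euclidean lengths of each G1 segment: total = 94.00 mm.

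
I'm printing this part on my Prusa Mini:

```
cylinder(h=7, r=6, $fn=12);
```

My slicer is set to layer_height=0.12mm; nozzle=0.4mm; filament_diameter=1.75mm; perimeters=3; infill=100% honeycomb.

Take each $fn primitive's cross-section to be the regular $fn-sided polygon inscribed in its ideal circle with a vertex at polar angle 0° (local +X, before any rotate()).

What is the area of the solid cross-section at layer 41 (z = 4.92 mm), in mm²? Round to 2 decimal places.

108.00 mm²

At z = 4.92 mm: the cylinder: section is a regular 12-gon, circumradius r=6 (area = (12/2)·6.000²·sin(360°/12) = 108.00 mm²). Overall, the cross-section is a single solid region. Net area = 108.00 mm².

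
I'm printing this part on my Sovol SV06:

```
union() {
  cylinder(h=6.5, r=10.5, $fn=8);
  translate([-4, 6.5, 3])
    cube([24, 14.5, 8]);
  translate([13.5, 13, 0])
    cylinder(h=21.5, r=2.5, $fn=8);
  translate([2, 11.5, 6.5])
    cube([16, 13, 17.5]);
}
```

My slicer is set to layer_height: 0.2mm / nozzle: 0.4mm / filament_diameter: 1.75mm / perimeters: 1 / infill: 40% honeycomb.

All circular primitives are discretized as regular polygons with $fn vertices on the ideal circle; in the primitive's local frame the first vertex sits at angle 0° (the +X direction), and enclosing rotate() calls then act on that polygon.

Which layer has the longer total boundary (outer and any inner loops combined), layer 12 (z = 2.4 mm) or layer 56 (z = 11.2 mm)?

layer 12 (z = 2.4 mm)

Layer 12 (z = 2.4): the r=10.5 cylinder contributes a regular 8-gon of circumradius 10.5 (perimeter = 2·8·10.500·sin(180°/8) = 64.29 mm); the cube at (-4, 6.5) is not intersected at this z (z outside [3, 11]); the r=2.5 cylinder at (13.5, 13) gives a regular 8-gon of circumradius 2.5 (constant along its height) (perimeter = 2·8·2.500·sin(180°/8) = 15.31 mm); the cube at (2, 11.5) does not reach this height (z outside [6.5, 24]); Taking the union: the 2 present regions are separate (no shared area or edge), so areas and boundary lengths simply add and each stays a separate island — boundary = 79.60 mm. So its perimeter = 79.60 mm. Layer 56 (z = 11.2): the cylinder does not reach this height (z outside [0, 6.5]); the cube at (-4, 6.5) does not reach this height (z outside [3, 11]); the r=2.5 cylinder at (13.5, 13) gives a regular 8-gon of circumradius 2.5 (constant along its height) (perimeter = 2·8·2.500·sin(180°/8) = 15.31 mm); the cube at (2, 11.5) (footprint 16×13) is included at this height (perimeter 58.00 mm); Taking the union: the regions partially overlap (shared area 15.41 mm²), so the edge portions inside another operand are dropped and the merged outline is re-measured after clipping — boundary = 58.65 mm. So its perimeter = 58.65 mm. Layer 12 is larger (79.60 vs 58.65 mm).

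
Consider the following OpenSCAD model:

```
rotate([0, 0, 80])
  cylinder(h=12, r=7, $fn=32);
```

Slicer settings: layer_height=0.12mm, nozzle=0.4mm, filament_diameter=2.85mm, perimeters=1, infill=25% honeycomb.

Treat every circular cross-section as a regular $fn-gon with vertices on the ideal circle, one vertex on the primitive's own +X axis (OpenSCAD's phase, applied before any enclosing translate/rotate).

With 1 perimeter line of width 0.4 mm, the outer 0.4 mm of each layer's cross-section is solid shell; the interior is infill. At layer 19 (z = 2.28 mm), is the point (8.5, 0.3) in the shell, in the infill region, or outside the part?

outside

At z = 2.28 mm: the r=7 cylinder gives a regular 32-gon of circumradius 7 (constant along its height); (whole slice rotated 80° about Z — lengths, areas and connectivity unchanged). Overall, the cross-section is a single solid region. Undo the 80° rotation: the query point maps to (1.771, -8.319) in the un-rotated model frame. The nearest boundary edge runs (-0.00, -7.00)→(1.37, -6.87); distance from the point to it = 1.51 mm. The point is not inside any of the regions above, so it lies outside the cross-section (1.51 mm from the nearest boundary).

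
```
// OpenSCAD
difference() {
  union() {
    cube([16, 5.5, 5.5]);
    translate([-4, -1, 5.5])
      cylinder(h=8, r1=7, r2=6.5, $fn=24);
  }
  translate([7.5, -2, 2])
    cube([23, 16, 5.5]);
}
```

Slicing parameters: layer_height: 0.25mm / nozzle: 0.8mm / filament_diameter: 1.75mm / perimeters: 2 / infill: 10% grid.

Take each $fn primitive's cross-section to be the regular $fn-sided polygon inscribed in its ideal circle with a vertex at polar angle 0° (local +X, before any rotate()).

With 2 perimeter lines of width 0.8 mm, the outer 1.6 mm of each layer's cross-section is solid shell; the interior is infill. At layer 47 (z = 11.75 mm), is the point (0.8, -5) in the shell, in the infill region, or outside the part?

shell

At z = 11.75 mm: the cube does not reach this height (z outside [0, 5.5]); the cone at (-4, -1) contributes a regular 24-gon of circumradius 6.609 (interpolated between r1=7 and r2=6.5 at t=0.781); Taking the union: only the cone at (-4, -1) is present, so the union is just that shape — 1 connected region; the cube at (7.5, -2) is not intersected at this z (z outside [2, 7.5]); Subtracting the remaining from the first: none of the subtracted shapes is present at this height, so that combined region is unchanged — 1 connected region. Overall, the cross-section is a single solid region. The nearest boundary edge runs (0.67, -5.67)→(1.72, -4.30); distance from the point to it = 0.31 mm. The point is inside the cross-section, 0.31 mm from the nearest boundary — within the 1.6 mm shell band (2 × 0.8).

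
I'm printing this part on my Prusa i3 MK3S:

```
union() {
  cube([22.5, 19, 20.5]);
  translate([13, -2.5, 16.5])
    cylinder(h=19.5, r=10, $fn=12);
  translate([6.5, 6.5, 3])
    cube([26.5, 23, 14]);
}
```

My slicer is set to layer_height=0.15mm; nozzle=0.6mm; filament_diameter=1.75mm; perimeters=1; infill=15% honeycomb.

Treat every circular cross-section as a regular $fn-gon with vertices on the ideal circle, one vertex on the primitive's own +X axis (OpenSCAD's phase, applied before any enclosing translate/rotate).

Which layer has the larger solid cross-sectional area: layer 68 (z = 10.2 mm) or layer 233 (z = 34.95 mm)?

layer 68 (z = 10.2 mm)

Layer 68 (z = 10.2): the 22.5×19 cube contributes its full rectangle (area 427.50 mm²); the cylinder at (13, -2.5) is not intersected at this z (z outside [16.5, 36]); the cube at (6.5, 6.5) (footprint 26.5×23) is included at this height (area 609.50 mm²); Combining (union): the regions partially overlap — summed areas 1037.00 mm² minus the doubly-counted overlap 200.00 mm² gives 837.00 mm² — area = 837.00 mm². So its area = 837.00 mm². Layer 233 (z = 34.95): the cube is not intersected at this z (z outside [0, 20.5]); the r=10 cylinder at (13, -2.5) contributes a regular 12-gon of circumradius 10 (area = (12/2)·10.000²·sin(360°/12) = 300.00 mm²); the cube at (6.5, 6.5) is not intersected at this z (z outside [3, 17]); Merging all regions: only the r=10 cylinder at (13, -2.5) is present, so the union is just that shape — area = 300.00 mm². So its area = 300.00 mm². Layer 68 is larger (837.00 vs 300.00 mm²).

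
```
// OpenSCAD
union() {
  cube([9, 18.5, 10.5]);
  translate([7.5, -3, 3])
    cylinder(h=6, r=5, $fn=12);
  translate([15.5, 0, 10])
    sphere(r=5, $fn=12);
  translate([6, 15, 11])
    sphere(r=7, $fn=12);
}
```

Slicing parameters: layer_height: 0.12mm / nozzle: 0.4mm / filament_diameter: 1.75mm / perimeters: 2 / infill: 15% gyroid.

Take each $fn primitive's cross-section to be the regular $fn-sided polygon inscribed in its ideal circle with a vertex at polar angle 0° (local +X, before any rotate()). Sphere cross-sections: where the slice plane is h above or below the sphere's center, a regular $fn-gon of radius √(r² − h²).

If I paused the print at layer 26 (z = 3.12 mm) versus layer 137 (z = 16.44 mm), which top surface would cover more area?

layer 26 (z = 3.12 mm)

Layer 26 (z = 3.12): the cube (footprint 9×18.5) is included at this height (area 166.50 mm²); the r=5 cylinder at (7.5, -3) contributes a regular 12-gon of circumradius 5 (area = (12/2)·5.000²·sin(360°/12) = 75.00 mm²); the sphere at (15.5, 0) is absent (|z−center|=6.880 > r=5); the sphere at (6, 15) does not reach this height (|z−center|=7.880 > r=7); Merging all regions: the regions partially overlap — summed areas 241.50 mm² minus the doubly-counted overlap 7.75 mm² gives 233.75 mm² — area = 233.75 mm². So its area = 233.75 mm². Layer 137 (z = 16.44): the cube does not reach this height (z outside [0, 10.5]); the cylinder at (7.5, -3) is absent (z outside [3, 9]); the sphere at (15.5, 0) is not intersected at this z (|z−center|=6.440 > r=5); the r=7 sphere at (6, 15) slices to a regular 12-gon of circumradius 4.405 (√(r²−h²) with h=5.44 from center) (area = (12/2)·4.405²·sin(360°/12) = 58.22 mm²); Merging all regions: only the r=7 sphere at (6, 15) is present, so the union is just that shape — area = 58.22 mm². So its area = 58.22 mm². Layer 26 is larger (233.75 vs 58.22 mm²).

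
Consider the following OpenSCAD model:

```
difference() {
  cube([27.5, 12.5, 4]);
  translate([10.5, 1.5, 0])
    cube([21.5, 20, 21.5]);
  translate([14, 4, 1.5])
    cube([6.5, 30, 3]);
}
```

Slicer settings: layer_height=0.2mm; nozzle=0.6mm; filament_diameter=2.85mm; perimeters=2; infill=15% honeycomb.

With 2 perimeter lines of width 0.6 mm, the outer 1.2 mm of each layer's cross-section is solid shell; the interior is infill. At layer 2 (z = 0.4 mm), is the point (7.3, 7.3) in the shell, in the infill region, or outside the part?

At z = 0.4 mm: the 27.5×12.5 cube contributes its full rectangle; the 21.5×20 cube at (10.5, 1.5) contributes its full rectangle; the cube at (14, 4) is absent (z outside [1.5, 4.5]); Subtracting the remaining from the first: starting from the 27.5×12.5 cube, the 21.5×20 cube at (10.5, 1.5) partially overlaps it — only the 187.00 mm² overlap (of its 430.00 mm²) is removed, clipping the outline — 1 connected region. Overall, the cross-section is a single solid region. The nearest boundary edge runs (10.50, 12.50)→(10.50, 1.50); distance from the point to it = 3.20 mm. The point is inside the cross-section and 3.20 mm from the nearest boundary — more than the 1.2 mm shell width (2 × 0.6), so it's in the infill interior.

infill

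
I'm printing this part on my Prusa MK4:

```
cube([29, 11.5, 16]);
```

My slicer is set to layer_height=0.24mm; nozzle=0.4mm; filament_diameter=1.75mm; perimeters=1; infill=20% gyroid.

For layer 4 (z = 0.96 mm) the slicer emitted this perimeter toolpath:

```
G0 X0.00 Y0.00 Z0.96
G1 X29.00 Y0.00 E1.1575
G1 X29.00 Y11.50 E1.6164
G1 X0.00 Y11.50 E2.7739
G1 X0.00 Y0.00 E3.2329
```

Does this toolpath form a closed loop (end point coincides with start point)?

yes

Start point (G0): (0.00, 0.00). End point (last G1): the path returns to the start — closed.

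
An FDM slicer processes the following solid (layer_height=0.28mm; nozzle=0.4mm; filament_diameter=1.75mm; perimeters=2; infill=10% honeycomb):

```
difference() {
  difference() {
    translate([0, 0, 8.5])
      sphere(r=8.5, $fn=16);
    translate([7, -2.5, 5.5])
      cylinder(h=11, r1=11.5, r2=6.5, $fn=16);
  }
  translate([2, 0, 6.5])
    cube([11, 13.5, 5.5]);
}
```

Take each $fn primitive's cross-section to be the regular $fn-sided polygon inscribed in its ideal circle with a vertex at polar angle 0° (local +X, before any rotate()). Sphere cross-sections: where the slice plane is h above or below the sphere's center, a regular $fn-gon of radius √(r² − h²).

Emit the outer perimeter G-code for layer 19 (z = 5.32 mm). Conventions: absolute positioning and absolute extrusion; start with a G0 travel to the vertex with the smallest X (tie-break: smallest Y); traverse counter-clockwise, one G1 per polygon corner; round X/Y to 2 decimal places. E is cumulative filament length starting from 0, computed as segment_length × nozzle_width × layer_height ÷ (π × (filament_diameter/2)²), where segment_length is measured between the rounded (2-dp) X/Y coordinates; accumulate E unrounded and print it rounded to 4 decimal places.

G0 X-7.88 Y0.00 Z5.32
G1 X-7.28 Y-3.02 E0.1434
G1 X-5.57 Y-5.57 E0.2863
G1 X-3.02 Y-7.28 E0.4293
G1 X0.00 Y-7.88 E0.5727
G1 X3.02 Y-7.28 E0.7160
G1 X5.57 Y-5.57 E0.8590
G1 X7.28 Y-3.02 E1.0020
G1 X7.88 Y0.00 E1.1453
G1 X7.28 Y3.02 E1.2887
G1 X5.57 Y5.57 E1.4317
G1 X3.02 Y7.28 E1.5747
G1 X0.00 Y7.88 E1.7180
G1 X-3.02 Y7.28 E1.8614
G1 X-5.57 Y5.57 E2.0044
G1 X-7.28 Y3.02 E2.1473
G1 X-7.88 Y0.00 E2.2907

At z = 5.32 mm: the sphere: section is a regular 16-gon, circumradius = √(r²−h²) = √(8.5²−3.18²) = 7.883; the cone at (7, -2.5) does not reach this height (z outside [5.5, 16.5]); After the difference (first − rest): none of the subtracted shapes is present at this height, so the r=8.5 sphere is unchanged — 1 connected region; the cube at (2, 0) does not reach this height (z outside [6.5, 12]); After the difference (first − rest): none of the subtracted shapes is present at this height, so the result so far is unchanged — 1 connected region. The outline is a single polygon with 16 vertices. Extrusion per mm of travel: 0.4 × 0.28 / (π × 0.875²) = 0.046564. Accumulating E over each segment gives final E = 2.2907.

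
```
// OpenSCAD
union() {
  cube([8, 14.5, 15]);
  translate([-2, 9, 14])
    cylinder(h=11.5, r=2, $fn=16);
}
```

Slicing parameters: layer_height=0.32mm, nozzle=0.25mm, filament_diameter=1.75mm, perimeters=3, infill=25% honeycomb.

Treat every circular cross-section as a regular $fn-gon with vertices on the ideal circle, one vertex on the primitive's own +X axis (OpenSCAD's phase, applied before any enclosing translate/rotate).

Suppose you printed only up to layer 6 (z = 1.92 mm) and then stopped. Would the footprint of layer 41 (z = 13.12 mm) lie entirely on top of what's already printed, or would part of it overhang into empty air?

Compare the two slices. At z = 1.92: the cube (footprint 8×14.5) is included at this height (area 116.00 mm²); the cylinder at (-2, 9) does not reach this height (z outside [14, 25.5]); Merging all regions: only the 8×14.5 cube is present, so the union is just that shape — area = 116.00 mm². At z = 13.12: the cube is present — its section is the full 8×14.5 rectangle (area 116.00 mm²); the cylinder at (-2, 9) does not reach this height (z outside [14, 25.5]); Combining (union): only the 8×14.5 cube is present, so the union is just that shape — area = 116.00 mm². Checking containment: the cross-section at z = 13.12 is a subset of the cross-section at z = 1.92.

entirely on top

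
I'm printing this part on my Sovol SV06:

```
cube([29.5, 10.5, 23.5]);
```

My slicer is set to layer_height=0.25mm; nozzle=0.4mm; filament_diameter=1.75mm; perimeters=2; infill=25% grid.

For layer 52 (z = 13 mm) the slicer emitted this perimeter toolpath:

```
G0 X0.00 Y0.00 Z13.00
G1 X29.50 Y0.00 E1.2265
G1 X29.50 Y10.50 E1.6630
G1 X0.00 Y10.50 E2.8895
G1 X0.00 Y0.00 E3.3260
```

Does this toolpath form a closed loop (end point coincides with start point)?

Start point (G0): (0.00, 0.00). End point (last G1): the path returns to the start — closed.

yes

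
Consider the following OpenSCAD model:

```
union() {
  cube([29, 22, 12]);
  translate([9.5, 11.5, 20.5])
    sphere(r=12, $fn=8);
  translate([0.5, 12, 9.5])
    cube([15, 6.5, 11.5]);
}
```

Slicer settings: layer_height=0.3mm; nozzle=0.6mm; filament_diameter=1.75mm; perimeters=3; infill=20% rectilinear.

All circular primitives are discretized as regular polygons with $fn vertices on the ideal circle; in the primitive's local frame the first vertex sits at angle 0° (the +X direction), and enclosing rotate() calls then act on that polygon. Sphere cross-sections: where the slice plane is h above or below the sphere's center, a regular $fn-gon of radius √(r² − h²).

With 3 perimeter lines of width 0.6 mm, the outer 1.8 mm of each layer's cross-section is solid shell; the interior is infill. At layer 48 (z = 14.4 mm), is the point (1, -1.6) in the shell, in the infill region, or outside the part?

outside

At z = 14.4 mm: the cube is absent (z outside [0, 12]); the r=12 sphere at (9.5, 11.5) contributes a regular 8-gon of circumradius √(12²−6.1²) = 10.334; the cube at (0.5, 12) (footprint 15×6.5) is included at this height; Merging all regions: the regions partially overlap (shared area 94.54 mm²), so overlapping operands fuse into one piece — 1 connected region. Overall, the cross-section is a single solid region. The nearest boundary edge runs (9.50, 1.17)→(2.19, 4.19); distance from the point to it = 5.81 mm. The point is not inside any of the regions above, so it lies outside the cross-section (5.81 mm from the nearest boundary).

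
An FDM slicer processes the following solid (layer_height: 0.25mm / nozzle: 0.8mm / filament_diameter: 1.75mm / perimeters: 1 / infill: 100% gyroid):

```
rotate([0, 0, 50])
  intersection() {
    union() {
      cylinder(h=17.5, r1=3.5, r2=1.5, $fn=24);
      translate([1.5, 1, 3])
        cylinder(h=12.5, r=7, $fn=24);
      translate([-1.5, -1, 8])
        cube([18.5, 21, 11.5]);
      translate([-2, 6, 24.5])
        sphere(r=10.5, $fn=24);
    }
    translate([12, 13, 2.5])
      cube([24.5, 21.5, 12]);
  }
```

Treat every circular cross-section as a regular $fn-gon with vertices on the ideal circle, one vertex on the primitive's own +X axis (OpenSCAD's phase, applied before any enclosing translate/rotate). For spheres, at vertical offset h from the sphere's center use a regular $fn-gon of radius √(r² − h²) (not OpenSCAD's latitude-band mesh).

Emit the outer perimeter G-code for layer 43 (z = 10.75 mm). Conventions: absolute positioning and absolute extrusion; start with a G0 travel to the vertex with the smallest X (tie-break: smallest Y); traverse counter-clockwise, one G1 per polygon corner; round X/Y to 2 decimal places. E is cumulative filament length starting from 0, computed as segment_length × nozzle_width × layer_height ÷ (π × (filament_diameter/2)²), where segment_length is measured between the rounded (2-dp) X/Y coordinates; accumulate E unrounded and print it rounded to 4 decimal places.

G0 X-7.61 Y22.05 Z10.75
G1 X-2.25 Y17.55 E0.5819
G1 X0.97 Y21.38 E0.9980
G1 X-4.39 Y25.88 E1.5799
G1 X-7.61 Y22.05 E1.9960

At z = 10.75 mm: the cone: at t=0.614 of its height the radius interpolates to r₁+(r₂−r₁)t = 2.271, giving a regular 24-gon of that circumradius; the cylinder at (1.5, 1): section is a regular 24-gon, circumradius r=7; the cube at (-1.5, -1) (footprint 18.5×21) is included at this height; the sphere at (-2, 6) does not reach this height (|z−center|=13.750 > r=10.5); Taking the union: the regions partially overlap (shared area 94.01 mm²), so overlapping operands fuse into one piece — 1 connected region; the cube at (12, 13) is present — its section is the full 24.5×21.5 rectangle; Keeping only the common overlap: the 24.5×21.5 cube at (12, 13) partially overlaps that combined region; clipping to the common part keeps 35.00 mm² — 1 connected region; (whole slice rotated 50° about Z — lengths, areas and connectivity unchanged). The outline is a single polygon with 4 vertices. Extrusion per mm of travel: 0.8 × 0.25 / (π × 0.875²) = 0.083150. Accumulating E over each segment gives final E = 1.9960.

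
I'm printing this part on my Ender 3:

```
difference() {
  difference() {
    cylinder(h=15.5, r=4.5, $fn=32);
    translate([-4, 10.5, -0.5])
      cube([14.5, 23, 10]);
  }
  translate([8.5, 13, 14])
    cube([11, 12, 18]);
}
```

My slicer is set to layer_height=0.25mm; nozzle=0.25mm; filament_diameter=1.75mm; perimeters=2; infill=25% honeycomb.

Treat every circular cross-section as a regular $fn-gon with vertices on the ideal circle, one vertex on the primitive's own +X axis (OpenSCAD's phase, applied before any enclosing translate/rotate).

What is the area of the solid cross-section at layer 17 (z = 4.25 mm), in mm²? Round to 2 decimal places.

63.21 mm²

At z = 4.25 mm: the r=4.5 cylinder contributes a regular 32-gon of circumradius 4.5 (area = (32/2)·4.500²·sin(360°/32) = 63.21 mm²); the cube at (-4, 10.5) is present — its section is the full 14.5×23 rectangle (area 333.50 mm²); After the difference (first − rest): starting from the r=4.5 cylinder (63.21 mm²), the 14.5×23 cube at (-4, 10.5) misses the remaining region (no effect) — area = 63.21 mm²; the cube at (8.5, 13) is absent (z outside [14, 32]); Subtracting the remaining from the first: none of the subtracted shapes is present at this height, so the result so far is unchanged — area = 63.21 mm². Overall, the cross-section is a single solid region. Net area = 63.21 mm².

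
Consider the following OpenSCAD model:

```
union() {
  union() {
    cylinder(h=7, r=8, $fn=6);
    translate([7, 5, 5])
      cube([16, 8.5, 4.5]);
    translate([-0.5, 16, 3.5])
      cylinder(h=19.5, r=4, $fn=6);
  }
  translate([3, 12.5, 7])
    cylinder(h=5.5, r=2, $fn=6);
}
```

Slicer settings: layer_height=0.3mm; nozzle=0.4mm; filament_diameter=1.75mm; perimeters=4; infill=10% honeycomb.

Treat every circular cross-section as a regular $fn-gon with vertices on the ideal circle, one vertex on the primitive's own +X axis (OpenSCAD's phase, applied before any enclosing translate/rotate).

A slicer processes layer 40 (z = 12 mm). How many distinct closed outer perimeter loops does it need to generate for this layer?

1

At z = 12 mm: the cylinder is absent (z outside [0, 7]); the cube at (7, 5) does not reach this height (z outside [5, 9.5]); the r=4 cylinder at (-0.5, 16) gives a regular 6-gon of circumradius 4 (constant along its height); Merging all regions: only the r=4 cylinder at (-0.5, 16) is present, so the union is just that shape — 1 connected region; the cylinder at (3, 12.5): section is a regular 6-gon, circumradius r=2; Merging all regions: the regions partially overlap (shared area 0.81 mm²), so overlapping operands fuse into one piece — 1 connected region. The result has 1 disconnected region.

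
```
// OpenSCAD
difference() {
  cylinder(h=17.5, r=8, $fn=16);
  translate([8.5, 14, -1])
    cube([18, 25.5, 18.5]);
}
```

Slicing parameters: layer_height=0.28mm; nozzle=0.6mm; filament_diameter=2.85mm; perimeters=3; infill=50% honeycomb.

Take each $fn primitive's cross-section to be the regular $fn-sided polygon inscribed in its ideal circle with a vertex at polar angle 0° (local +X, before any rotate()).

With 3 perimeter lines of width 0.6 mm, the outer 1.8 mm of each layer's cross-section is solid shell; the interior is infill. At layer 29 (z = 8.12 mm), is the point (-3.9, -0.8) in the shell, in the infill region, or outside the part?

At z = 8.12 mm: the r=8 cylinder contributes a regular 16-gon of circumradius 8; the cube at (8.5, 14) is present — its section is the full 18×25.5 rectangle; Taking the first minus the rest: starting from the r=8 cylinder, the 18×25.5 cube at (8.5, 14) misses the remaining region (no effect) — 1 connected region. Overall, the cross-section is a single solid region. The nearest boundary edge runs (-7.39, -3.06)→(-8.00, 0.00); distance from the point to it = 3.87 mm. The point is inside the cross-section and 3.87 mm from the nearest boundary — more than the 1.8 mm shell width (3 × 0.6), so it's in the infill interior.

infill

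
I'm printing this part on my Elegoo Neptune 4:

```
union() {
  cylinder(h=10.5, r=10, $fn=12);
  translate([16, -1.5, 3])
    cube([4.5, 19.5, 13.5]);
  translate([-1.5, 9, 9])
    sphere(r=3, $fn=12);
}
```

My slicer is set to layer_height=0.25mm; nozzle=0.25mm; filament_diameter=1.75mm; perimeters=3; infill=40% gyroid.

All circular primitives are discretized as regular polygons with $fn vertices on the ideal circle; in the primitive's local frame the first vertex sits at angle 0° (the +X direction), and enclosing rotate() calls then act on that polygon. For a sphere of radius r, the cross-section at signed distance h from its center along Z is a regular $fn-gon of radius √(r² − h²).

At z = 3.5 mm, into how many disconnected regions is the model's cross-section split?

2

At z = 3.5 mm: the r=10 cylinder contributes a regular 12-gon of circumradius 10; the cube at (16, -1.5) is present — its section is the full 4.5×19.5 rectangle; the sphere at (-1.5, 9) does not reach this height (|z−center|=5.500 > r=3); Merging all regions: the 2 present regions are separate (no shared area or edge), so areas and boundary lengths simply add and each stays a separate island — 2 connected regions. The result has 2 disconnected regions.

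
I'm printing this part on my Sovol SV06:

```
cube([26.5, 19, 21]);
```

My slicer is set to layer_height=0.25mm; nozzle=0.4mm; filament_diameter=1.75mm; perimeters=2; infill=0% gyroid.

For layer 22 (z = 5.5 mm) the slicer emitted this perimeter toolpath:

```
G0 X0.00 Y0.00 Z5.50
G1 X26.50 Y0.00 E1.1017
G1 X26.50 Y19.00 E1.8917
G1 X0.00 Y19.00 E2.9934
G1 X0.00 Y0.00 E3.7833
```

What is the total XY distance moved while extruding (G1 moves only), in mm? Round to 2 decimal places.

91.00 mm

Sum the Euclidean lengths of each G1 segment: total = 91.00 mm.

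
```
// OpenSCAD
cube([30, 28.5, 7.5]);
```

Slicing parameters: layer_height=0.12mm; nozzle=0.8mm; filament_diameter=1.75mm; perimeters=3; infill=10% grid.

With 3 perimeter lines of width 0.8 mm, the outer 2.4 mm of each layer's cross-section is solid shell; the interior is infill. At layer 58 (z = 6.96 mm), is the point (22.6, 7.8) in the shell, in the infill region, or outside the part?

infill

At z = 6.96 mm: the 30×28.5 cube contributes its full rectangle. Overall, the cross-section is a single solid region. The nearest boundary edge runs (30.00, 0.00)→(30.00, 28.50); distance from the point to it = 7.40 mm. The point is inside the cross-section and 7.40 mm from the nearest boundary — more than the 2.4 mm shell width (3 × 0.8), so it's in the infill interior.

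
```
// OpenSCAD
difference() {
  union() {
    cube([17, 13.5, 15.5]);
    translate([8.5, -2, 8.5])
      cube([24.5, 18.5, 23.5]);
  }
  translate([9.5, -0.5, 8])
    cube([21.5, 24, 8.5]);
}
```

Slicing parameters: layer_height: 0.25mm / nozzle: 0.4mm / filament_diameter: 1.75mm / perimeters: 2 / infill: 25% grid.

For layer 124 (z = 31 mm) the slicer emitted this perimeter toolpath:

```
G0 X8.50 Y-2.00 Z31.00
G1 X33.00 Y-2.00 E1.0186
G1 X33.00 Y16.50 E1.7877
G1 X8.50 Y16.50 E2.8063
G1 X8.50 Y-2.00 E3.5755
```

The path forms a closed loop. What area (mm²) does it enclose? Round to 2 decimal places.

Apply the shoelace formula to the sequence of (X, Y) vertices; enclosed area = 453.25 mm².

453.25 mm²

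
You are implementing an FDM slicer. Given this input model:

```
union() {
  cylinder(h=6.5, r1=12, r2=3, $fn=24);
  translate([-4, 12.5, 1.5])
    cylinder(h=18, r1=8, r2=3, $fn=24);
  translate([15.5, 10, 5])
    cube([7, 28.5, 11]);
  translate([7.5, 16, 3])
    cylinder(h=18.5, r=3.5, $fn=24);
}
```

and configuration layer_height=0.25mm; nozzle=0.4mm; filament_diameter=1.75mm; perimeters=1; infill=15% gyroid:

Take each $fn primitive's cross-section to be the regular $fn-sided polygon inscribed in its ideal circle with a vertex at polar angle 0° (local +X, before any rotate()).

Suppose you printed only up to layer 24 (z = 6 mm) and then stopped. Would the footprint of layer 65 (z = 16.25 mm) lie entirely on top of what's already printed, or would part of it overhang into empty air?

entirely on top

Compare the two slices. At z = 6: the cone contributes a regular 24-gon of circumradius 3.692 (interpolated between r1=12 and r2=3 at t=0.923) (area = (24/2)·3.692²·sin(360°/24) = 42.34 mm²); the cone at (-4, 12.5): at t=0.250 of its height the radius interpolates to r₁+(r₂−r₁)t = 6.750, giving a regular 24-gon of that circumradius (area = (24/2)·6.750²·sin(360°/24) = 141.51 mm²); the 7×28.5 cube at (15.5, 10) contributes its full rectangle (area 199.50 mm²); the cylinder at (7.5, 16): section is a regular 24-gon, circumradius r=3.5 (area = (24/2)·3.500²·sin(360°/24) = 38.05 mm²); Merging all regions: the 4 present regions are separate (no shared area or edge), so areas and boundary lengths simply add and each stays a separate island — area = 421.40 mm². At z = 16.25: the cone is absent (z outside [0, 6.5]); the cone at (-4, 12.5) (r1=8→r2=3) has section circumradius 3.903 here — a regular 24-gon (area = (24/2)·3.903²·sin(360°/24) = 47.31 mm²); the cube at (15.5, 10) is not intersected at this z (z outside [5, 16]); the r=3.5 cylinder at (7.5, 16) contributes a regular 24-gon of circumradius 3.5 (area = (24/2)·3.500²·sin(360°/24) = 38.05 mm²); Combining (union): the 2 present regions are separate (no shared area or edge), so areas and boundary lengths simply add and each stays a separate island — area = 85.35 mm². Checking containment: the cross-section at z = 16.25 is a subset of the cross-section at z = 6.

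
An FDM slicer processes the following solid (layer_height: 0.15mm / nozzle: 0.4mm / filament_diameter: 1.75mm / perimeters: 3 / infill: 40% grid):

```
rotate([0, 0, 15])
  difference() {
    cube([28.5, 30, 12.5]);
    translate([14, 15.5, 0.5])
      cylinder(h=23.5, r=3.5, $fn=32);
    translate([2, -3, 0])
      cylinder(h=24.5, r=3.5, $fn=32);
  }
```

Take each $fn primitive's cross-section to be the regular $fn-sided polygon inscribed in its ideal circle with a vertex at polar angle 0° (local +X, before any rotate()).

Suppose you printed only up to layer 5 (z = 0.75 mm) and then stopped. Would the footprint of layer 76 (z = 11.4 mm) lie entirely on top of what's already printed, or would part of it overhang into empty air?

entirely on top

Compare the two slices. At z = 0.75: the cube is present — its section is the full 28.5×30 rectangle (area 855.00 mm²); the r=3.5 cylinder at (14, 15.5) contributes a regular 32-gon of circumradius 3.5 (area = (32/2)·3.500²·sin(360°/32) = 38.24 mm²); the cylinder at (2, -3): section is a regular 32-gon, circumradius r=3.5 (area = (32/2)·3.500²·sin(360°/32) = 38.24 mm²); After the difference (first − rest): starting from the 28.5×30 cube (855.00 mm²), the r=3.5 cylinder at (14, 15.5) lies wholly inside it (removes its full 38.24 mm² and its 21.96 mm outline becomes a hole wall); the r=3.5 cylinder at (2, -3) partially overlaps it — only the 1.18 mm² overlap (of its 38.24 mm²) is removed, clipping the outline — area = 815.59 mm²; (rotated 15° about Z; rotation is an isometry so areas/perimeters/island counts are preserved). At z = 11.4: the 28.5×30 cube contributes its full rectangle (area 855.00 mm²); the r=3.5 cylinder at (14, 15.5) gives a regular 32-gon of circumradius 3.5 (constant along its height) (area = (32/2)·3.500²·sin(360°/32) = 38.24 mm²); the cylinder at (2, -3): section is a regular 32-gon, circumradius r=3.5 (area = (32/2)·3.500²·sin(360°/32) = 38.24 mm²); Taking the first minus the rest: starting from the 28.5×30 cube (855.00 mm²), the r=3.5 cylinder at (14, 15.5) lies wholly inside it (removes its full 38.24 mm² and its 21.96 mm outline becomes a hole wall); the r=3.5 cylinder at (2, -3) partially overlaps it — only the 1.18 mm² overlap (of its 38.24 mm²) is removed, clipping the outline — area = 815.59 mm²; (whole slice rotated 15° about Z — lengths, areas and connectivity unchanged). Checking containment: the cross-section at z = 11.4 is a subset of the cross-section at z = 0.75.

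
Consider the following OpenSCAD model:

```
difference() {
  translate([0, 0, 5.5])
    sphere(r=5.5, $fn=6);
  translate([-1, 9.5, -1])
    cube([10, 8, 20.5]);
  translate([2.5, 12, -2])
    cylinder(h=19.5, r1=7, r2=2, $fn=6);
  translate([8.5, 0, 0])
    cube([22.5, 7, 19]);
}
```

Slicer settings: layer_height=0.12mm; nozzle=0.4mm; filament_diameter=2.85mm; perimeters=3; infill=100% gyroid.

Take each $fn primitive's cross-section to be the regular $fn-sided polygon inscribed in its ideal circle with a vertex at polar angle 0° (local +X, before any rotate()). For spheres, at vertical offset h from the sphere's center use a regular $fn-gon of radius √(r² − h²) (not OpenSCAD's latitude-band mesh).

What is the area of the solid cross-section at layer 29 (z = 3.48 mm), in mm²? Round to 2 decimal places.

At z = 3.48 mm: the sphere: section is a regular 6-gon, circumradius = √(r²−h²) = √(5.5²−2.02²) = 5.116 (area = (6/2)·5.116²·sin(360°/6) = 67.99 mm²); the cube at (-1, 9.5) is present — its section is the full 10×8 rectangle (area 80.00 mm²); the cone at (2.5, 12) contributes a regular 6-gon of circumradius 5.595 (interpolated between r1=7 and r2=2 at t=0.281) (area = (6/2)·5.595²·sin(360°/6) = 81.33 mm²); the cube at (8.5, 0) (footprint 22.5×7) is included at this height (area 157.50 mm²); Taking the first minus the rest: starting from the r=5.5 sphere (67.99 mm²), the 10×8 cube at (-1, 9.5) misses the remaining region (no effect); the cone at (2.5, 12) misses the remaining region (no effect); the 22.5×7 cube at (8.5, 0) misses the remaining region (no effect) — area = 67.99 mm². Overall, the cross-section is a single solid region. Net area = 67.99 mm².

67.99 mm²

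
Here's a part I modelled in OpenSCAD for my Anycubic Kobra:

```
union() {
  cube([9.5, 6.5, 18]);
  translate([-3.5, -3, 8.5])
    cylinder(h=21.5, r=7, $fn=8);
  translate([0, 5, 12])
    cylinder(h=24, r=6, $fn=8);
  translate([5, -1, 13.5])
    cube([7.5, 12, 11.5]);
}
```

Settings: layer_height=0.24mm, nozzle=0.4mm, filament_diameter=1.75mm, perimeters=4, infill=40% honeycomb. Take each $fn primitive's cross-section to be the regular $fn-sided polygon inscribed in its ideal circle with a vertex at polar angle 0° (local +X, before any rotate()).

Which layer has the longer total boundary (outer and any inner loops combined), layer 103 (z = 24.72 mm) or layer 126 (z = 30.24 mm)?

layer 103 (z = 24.72 mm)

Layer 103 (z = 24.72): the cube is not intersected at this z (z outside [0, 18]); the cylinder at (-3.5, -3): section is a regular 8-gon, circumradius r=7 (perimeter = 2·8·7.000·sin(180°/8) = 42.86 mm); the r=6 cylinder at (0, 5) contributes a regular 8-gon of circumradius 6 (perimeter = 2·8·6.000·sin(180°/8) = 36.74 mm); the cube at (5, -1) (footprint 7.5×12) is included at this height (perimeter 39.00 mm); Merging all regions: the regions partially overlap (shared area 24.02 mm²), so the edge portions inside another operand are dropped and the merged outline is re-measured after clipping — boundary = 89.32 mm. So its perimeter = 89.32 mm. Layer 126 (z = 30.24): the cube is absent (z outside [0, 18]); the cylinder at (-3.5, -3) does not reach this height (z outside [8.5, 30]); the r=6 cylinder at (0, 5) contributes a regular 8-gon of circumradius 6 (perimeter = 2·8·6.000·sin(180°/8) = 36.74 mm); the cube at (5, -1) is not intersected at this z (z outside [13.5, 25]); Combining (union): only the r=6 cylinder at (0, 5) is present, so the union is just that shape — boundary = 36.74 mm. So its perimeter = 36.74 mm. Layer 103 is larger (89.32 vs 36.74 mm).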